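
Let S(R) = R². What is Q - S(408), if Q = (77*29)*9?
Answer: -146367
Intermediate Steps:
Q = 20097 (Q = 2233*9 = 20097)
Q - S(408) = 20097 - 1*408² = 20097 - 1*166464 = 20097 - 166464 = -146367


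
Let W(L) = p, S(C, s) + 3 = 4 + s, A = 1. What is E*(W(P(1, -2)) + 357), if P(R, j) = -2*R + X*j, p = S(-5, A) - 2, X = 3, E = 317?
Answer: 113169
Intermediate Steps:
S(C, s) = 1 + s (S(C, s) = -3 + (4 + s) = 1 + s)
p = 0 (p = (1 + 1) - 2 = 2 - 2 = 0)
P(R, j) = -2*R + 3*j
W(L) = 0
E*(W(P(1, -2)) + 357) = 317*(0 + 357) = 317*357 = 113169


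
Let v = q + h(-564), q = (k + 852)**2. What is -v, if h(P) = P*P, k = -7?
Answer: -1032121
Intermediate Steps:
h(P) = P**2
q = 714025 (q = (-7 + 852)**2 = 845**2 = 714025)
v = 1032121 (v = 714025 + (-564)**2 = 714025 + 318096 = 1032121)
-v = -1*1032121 = -1032121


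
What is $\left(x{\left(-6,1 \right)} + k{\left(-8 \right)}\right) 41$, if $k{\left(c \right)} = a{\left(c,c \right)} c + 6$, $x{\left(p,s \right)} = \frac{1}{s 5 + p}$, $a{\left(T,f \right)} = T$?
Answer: $2829$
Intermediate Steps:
$x{\left(p,s \right)} = \frac{1}{p + 5 s}$ ($x{\left(p,s \right)} = \frac{1}{5 s + p} = \frac{1}{p + 5 s}$)
$k{\left(c \right)} = 6 + c^{2}$ ($k{\left(c \right)} = c c + 6 = c^{2} + 6 = 6 + c^{2}$)
$\left(x{\left(-6,1 \right)} + k{\left(-8 \right)}\right) 41 = \left(\frac{1}{-6 + 5 \cdot 1} + \left(6 + \left(-8\right)^{2}\right)\right) 41 = \left(\frac{1}{-6 + 5} + \left(6 + 64\right)\right) 41 = \left(\frac{1}{-1} + 70\right) 41 = \left(-1 + 70\right) 41 = 69 \cdot 41 = 2829$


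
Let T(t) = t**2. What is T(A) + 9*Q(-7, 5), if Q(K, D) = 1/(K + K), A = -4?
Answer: 215/14 ≈ 15.357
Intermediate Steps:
Q(K, D) = 1/(2*K)
T(A) + 9*Q(-7, 5) = (-4)**2 + 9*((1/2)/(-7)) = 16 + 9*((1/2)*(-1/7)) = 16 + 9*(-1/14) = 16 - 9/14 = 215/14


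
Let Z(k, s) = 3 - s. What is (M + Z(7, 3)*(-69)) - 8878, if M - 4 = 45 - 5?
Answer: -8834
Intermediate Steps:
M = 44 (M = 4 + (45 - 5) = 4 + 40 = 44)
(M + Z(7, 3)*(-69)) - 8878 = (44 + (3 - 1*3)*(-69)) - 8878 = (44 + (3 - 3)*(-69)) - 8878 = (44 + 0*(-69)) - 8878 = (44 + 0) - 8878 = 44 - 8878 = -8834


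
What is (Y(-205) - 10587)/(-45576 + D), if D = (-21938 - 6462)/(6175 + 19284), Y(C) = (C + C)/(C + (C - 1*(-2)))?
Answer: 54979805237/236710947936 ≈ 0.23227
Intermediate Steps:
Y(C) = 2*C/(2 + 2*C) (Y(C) = (2*C)/(C + (C + 2)) = (2*C)/(C + (2 + C)) = (2*C)/(2 + 2*C) = 2*C/(2 + 2*C))
D = -28400/25459 ≈ -1.1155
(Y(-205) - 10587)/(-45576 + D) = (-205/(1 - 205) - 10587)/(-45576 - 28400/25459) = (-205/(-204) - 10587)/(-1160347784/25459) = (-205*(-1/204) - 10587)*(-25459/1160347784) = (205/204 - 10587)*(-25459/1160347784) = -2159543/204*(-25459/1160347784) = 54979805237/236710947936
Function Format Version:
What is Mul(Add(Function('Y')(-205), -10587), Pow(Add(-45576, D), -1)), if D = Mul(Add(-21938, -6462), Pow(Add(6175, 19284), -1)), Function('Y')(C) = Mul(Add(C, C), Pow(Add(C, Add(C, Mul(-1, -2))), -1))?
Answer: Rational(54979805237, 236710947936) ≈ 0.23227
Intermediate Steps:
Function('Y')(C) = Mul(2, C, Pow(Add(2, Mul(2, C)), -1)) (Function('Y')(C) = Mul(Mul(2, C), Pow(Add(C, Add(C, 2)), -1)) = Mul(Mul(2, C), Pow(Add(C, Add(2, C)), -1)) = Mul(Mul(2, C), Pow(Add(2, Mul(2, C)), -1)) = Mul(2, C, Pow(Add(2, Mul(2, C)), -1)))
D = Rational(-28400, 25459) (D = Mul(-28400, Pow(25459, -1)) = Mul(-28400, Rational(1, 25459)) = Rational(-28400, 25459) ≈ -1.1155)
Mul(Add(Function('Y')(-205), -10587), Pow(Add(-45576, D), -1)) = Mul(Add(Mul(-205, Pow(Add(1, -205), -1)), -10587), Pow(Add(-45576, Rational(-28400, 25459)), -1)) = Mul(Add(Mul(-205, Pow(-204, -1)), -10587), Pow(Rational(-1160347784, 25459), -1)) = Mul(Add(Mul(-205, Rational(-1, 204)), -10587), Rational(-25459, 1160347784)) = Mul(Add(Rational(205, 204), -10587), Rational(-25459, 1160347784)) = Mul(Rational(-2159543, 204), Rational(-25459, 1160347784)) = Rational(54979805237, 236710947936)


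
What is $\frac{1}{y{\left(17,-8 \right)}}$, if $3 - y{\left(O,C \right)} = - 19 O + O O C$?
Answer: $\frac{1}{2638} \approx 0.00037907$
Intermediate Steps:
$y{\left(O,C \right)} = 3 + 19 O - C O^{2}$ ($y{\left(O,C \right)} = 3 - \left(- 19 O + O O C\right) = 3 - \left(- 19 O + O^{2} C\right) = 3 - \left(- 19 O + C O^{2}\right) = 3 + 19 O - C O^{2}$)
$\frac{1}{y{\left(17,-8 \right)}} = \frac{1}{3 + 19 \cdot 17 - - 8 \cdot 17^{2}} = \frac{1}{3 + 323 - \left(-8\right) 289} = \frac{1}{3 + 323 + 2312} = \frac{1}{2638}$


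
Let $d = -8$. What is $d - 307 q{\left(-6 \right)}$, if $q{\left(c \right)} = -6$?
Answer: $1834$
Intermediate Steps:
$d - 307 q{\left(-6 \right)} = -8 - -1842 = -8 + 1842 = 1834$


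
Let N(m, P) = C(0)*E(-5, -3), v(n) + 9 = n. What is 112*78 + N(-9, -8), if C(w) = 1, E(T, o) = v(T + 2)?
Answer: 8724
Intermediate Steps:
v(n) = -9 + n
E(T, o) = -7 + T (E(T, o) = -9 + (T + 2) = -9 + (2 + T) = -7 + T)
N(m, P) = -12 (N(m, P) = 1*(-7 - 5) = 1*(-12) = -12)
112*78 + N(-9, -8) = 112*78 - 12 = 8736 - 12 = 8724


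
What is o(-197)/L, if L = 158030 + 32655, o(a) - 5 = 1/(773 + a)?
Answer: 2881/109834560 ≈ 2.6230e-5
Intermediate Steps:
o(a) = 5 + 1/(773 + a)
L = 190685
o(-197)/L = ((3866 + 5*(-197))/(773 - 197))/190685 = ((3866 - 985)/576)*(1/190685) = ((1/576)*2881)*(1/190685) = (2881/576)*(1/190685) = 2881/109834560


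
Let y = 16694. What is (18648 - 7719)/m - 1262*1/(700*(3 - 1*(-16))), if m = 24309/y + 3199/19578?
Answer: 5938335173426113/880003989550 ≈ 6748.1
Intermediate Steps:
m = 132331427/81708783 (m = 24309/16694 + 3199/19578 = 132331427/81708783 ≈ 1.6195)
(18648 - 7719)/m - 1262*1/(700*(3 - 1*(-16))) = (18648 - 7719)/(132331427/81708783) - 1262*1/(700*(3 - 1*(-16))) = 10929*(81708783/132331427) - 1262*1/(700*(3 + 16)) = 892995289407/132331427 - 1262/(19*700) = 892995289407/132331427 - 1262/13300 = 892995289407/132331427 - 1262*1/13300 = 892995289407/132331427 - 631/6650 = 5938335173426113/880003989550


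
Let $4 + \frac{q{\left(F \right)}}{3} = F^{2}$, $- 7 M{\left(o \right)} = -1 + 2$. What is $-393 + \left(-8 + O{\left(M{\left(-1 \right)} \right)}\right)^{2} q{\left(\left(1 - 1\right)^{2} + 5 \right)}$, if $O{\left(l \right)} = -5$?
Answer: $10254$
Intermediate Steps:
$M{\left(o \right)} = - \frac{1}{7}$ ($M{\left(o \right)} = - \frac{-1 + 2}{7} = \left(- \frac{1}{7}\right) 1 = - \frac{1}{7}$)
$q{\left(F \right)} = -12 + 3 F^{2}$
$-393 + \left(-8 + O{\left(M{\left(-1 \right)} \right)}\right)^{2} q{\left(\left(1 - 1\right)^{2} + 5 \right)} = -393 + \left(-8 - 5\right)^{2} \left(-12 + 3 \left(\left(1 - 1\right)^{2} + 5\right)^{2}\right) = -393 + \left(-13\right)^{2} \left(-12 + 3 \left(0^{2} + 5\right)^{2}\right) = -393 + 169 \left(-12 + 3 \left(0 + 5\right)^{2}\right) = -393 + 169 \left(-12 + 3 \cdot 5^{2}\right) = -393 + 169 \left(-12 + 3 \cdot 25\right) = -393 + 169 \left(-12 + 75\right) = -393 + 169 \cdot 63 = -393 + 10647 = 10254$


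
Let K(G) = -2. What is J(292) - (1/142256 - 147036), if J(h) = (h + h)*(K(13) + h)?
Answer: 45009229375/142256 ≈ 3.1640e+5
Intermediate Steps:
J(h) = 2*h*(-2 + h) (J(h) = (h + h)*(-2 + h) = (2*h)*(-2 + h) = 2*h*(-2 + h))
J(292) - (1/142256 - 147036) = 2*292*(-2 + 292) - (1/142256 - 147036) = 2*292*290 - (1/142256 - 147036) = 169360 - 1*(-20916753215/142256) = 169360 + 20916753215/142256 = 45009229375/142256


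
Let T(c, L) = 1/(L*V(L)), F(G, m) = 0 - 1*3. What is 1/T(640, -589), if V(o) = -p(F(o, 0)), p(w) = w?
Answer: -1767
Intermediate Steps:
F(G, m) = -3 (F(G, m) = 0 - 3 = -3)
V(o) = 3 (V(o) = -1*(-3) = 3)
T(c, L) = 1/(3*L) (T(c, L) = 1/(L*3) = 1/(3*L))
1/T(640, -589) = 1/((⅓)/(-589)) = 1/((⅓)*(-1/589)) = 1/(-1/1767) = -1767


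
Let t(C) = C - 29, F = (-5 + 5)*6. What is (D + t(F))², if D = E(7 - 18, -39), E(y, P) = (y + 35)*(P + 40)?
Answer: 25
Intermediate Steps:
F = 0 (F = 0*6 = 0)
E(y, P) = (35 + y)*(40 + P)
t(C) = -29 + C
D = 24 (D = 1400 + 35*(-39) + 40*(7 - 18) - 39*(7 - 18) = 1400 - 1365 + 40*(-11) - 39*(-11) = 1400 - 1365 - 440 + 429 = 24)
(D + t(F))² = (24 + (-29 + 0))² = (24 - 29)² = (-5)² = 25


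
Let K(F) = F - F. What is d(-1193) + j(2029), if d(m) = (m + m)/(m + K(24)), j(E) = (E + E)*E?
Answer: 8233684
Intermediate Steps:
j(E) = 2*E² (j(E) = (2*E)*E = 2*E²)
K(F) = 0
d(m) = 2 (d(m) = (m + m)/(m + 0) = (2*m)/m = 2)
d(-1193) + j(2029) = 2 + 2*2029² = 2 + 2*4116841 = 2 + 8233682 = 8233684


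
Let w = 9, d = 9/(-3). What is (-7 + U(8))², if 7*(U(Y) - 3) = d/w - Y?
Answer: 11881/441 ≈ 26.941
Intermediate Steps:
d = -3 (d = 9*(-⅓) = -3)
U(Y) = 62/21 - Y/7 (U(Y) = 3 + (-3/9 - Y)/7 = 3 + (-3*⅑ - Y)/7 = 3 + (-⅓ - Y)/7 = 3 + (-1/21 - Y/7) = 62/21 - Y/7)
(-7 + U(8))² = (-7 + (62/21 - ⅐*8))² = (-7 + (62/21 - 8/7))² = (-7 + 38/21)² = (-109/21)² = 11881/441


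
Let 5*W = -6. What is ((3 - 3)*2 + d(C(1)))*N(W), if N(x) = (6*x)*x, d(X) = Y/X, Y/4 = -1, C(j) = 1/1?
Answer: -864/25 ≈ -34.560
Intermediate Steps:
C(j) = 1 (C(j) = 1*1 = 1)
Y = -4 (Y = 4*(-1) = -4)
W = -6/5 (W = (⅕)*(-6) = -6/5 ≈ -1.2000)
d(X) = -4/X
N(x) = 6*x²
((3 - 3)*2 + d(C(1)))*N(W) = ((3 - 3)*2 - 4/1)*(6*(-6/5)²) = (0*2 - 4*1)*(6*(36/25)) = (0 - 4)*(216/25) = -4*216/25 = -864/25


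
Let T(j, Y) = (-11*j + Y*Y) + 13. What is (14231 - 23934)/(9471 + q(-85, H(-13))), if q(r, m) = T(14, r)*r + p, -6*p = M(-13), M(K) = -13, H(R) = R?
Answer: 58218/3556001 ≈ 0.016372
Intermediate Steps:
T(j, Y) = 13 + Y² - 11*j (T(j, Y) = (-11*j + Y²) + 13 = (Y² - 11*j) + 13 = 13 + Y² - 11*j)
p = 13/6 (p = -⅙*(-13) = 13/6 ≈ 2.1667)
q(r, m) = 13/6 + r*(-141 + r²) (q(r, m) = (13 + r² - 11*14)*r + 13/6 = (13 + r² - 154)*r + 13/6 = (-141 + r²)*r + 13/6 = r*(-141 + r²) + 13/6 = 13/6 + r*(-141 + r²))
(14231 - 23934)/(9471 + q(-85, H(-13))) = (14231 - 23934)/(9471 + (13/6 + (-85)³ - 141*(-85))) = -9703/(9471 + (13/6 - 614125 + 11985)) = -9703/(9471 - 3612827/6) = -9703/(-3556001/6) = -9703*(-6/3556001) = 58218/3556001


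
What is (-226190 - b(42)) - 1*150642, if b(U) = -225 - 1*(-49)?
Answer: -376656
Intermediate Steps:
b(U) = -176 (b(U) = -225 + 49 = -176)
(-226190 - b(42)) - 1*150642 = (-226190 - 1*(-176)) - 1*150642 = (-226190 + 176) - 150642 = -226014 - 150642 = -376656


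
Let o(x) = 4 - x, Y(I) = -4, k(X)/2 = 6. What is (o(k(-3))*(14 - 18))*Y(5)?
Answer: -128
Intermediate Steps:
k(X) = 12 (k(X) = 2*6 = 12)
(o(k(-3))*(14 - 18))*Y(5) = ((4 - 1*12)*(14 - 18))*(-4) = ((4 - 12)*(-4))*(-4) = -8*(-4)*(-4) = 32*(-4) = -128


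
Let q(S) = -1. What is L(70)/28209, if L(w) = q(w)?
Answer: -1/28209 ≈ -3.5450e-5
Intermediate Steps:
L(w) = -1
L(70)/28209 = -1/28209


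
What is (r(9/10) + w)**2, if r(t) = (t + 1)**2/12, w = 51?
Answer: 3789756721/1440000 ≈ 2631.8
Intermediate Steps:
r(t) = (1 + t)**2/12 (r(t) = (1 + t)**2*(1/12) = (1 + t)**2/12)
(r(9/10) + w)**2 = ((1 + 9/10)**2/12 + 51)**2 = ((19/10)**2/12 + 51)**2 = ((1/12)*(361/100) + 51)**2 = (361/1200 + 51)**2 = (61561/1200)**2 = 3789756721/1440000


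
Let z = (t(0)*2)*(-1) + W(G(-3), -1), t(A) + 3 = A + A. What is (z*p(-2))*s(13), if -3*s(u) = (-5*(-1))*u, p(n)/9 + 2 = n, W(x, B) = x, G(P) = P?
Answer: 2340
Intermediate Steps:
t(A) = -3 + 2*A (t(A) = -3 + (A + A) = -3 + 2*A)
p(n) = -18 + 9*n
z = 3 (z = ((-3 + 2*0)*2)*(-1) - 3 = ((-3 + 0)*2)*(-1) - 3 = -3*2*(-1) - 3 = -6*(-1) - 3 = 6 - 3 = 3)
s(u) = -5*u/3 (s(u) = -(-5*(-1))*u/3 = -5*u/3)
(z*p(-2))*s(13) = (3*(-18 + 9*(-2)))*(-5/3*13) = (3*(-18 - 18))*(-65/3) = (3*(-36))*(-65/3) = -108*(-65/3) = 2340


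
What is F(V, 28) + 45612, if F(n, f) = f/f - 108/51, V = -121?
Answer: 775385/17 ≈ 45611.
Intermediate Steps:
F(n, f) = -19/17 (F(n, f) = 1 - 108*1/51 = 1 - 36/17 = -19/17)
F(V, 28) + 45612 = -19/17 + 45612 = 775385/17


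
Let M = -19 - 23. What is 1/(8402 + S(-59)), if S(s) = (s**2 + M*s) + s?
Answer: 1/14302 ≈ 6.9920e-5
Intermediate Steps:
M = -42
S(s) = s**2 - 41*s (S(s) = (s**2 - 42*s) + s = s**2 - 41*s)
1/(8402 + S(-59)) = 1/(8402 - 59*(-41 - 59)) = 1/(8402 - 59*(-100)) = 1/(8402 + 5900) = 1/14302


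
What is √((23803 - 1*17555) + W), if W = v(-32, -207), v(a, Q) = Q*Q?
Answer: √49097 ≈ 221.58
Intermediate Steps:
v(a, Q) = Q²
W = 42849 (W = (-207)² = 42849)
√((23803 - 1*17555) + W) = √((23803 - 1*17555) + 42849) = √((23803 - 17555) + 42849) = √(6248 + 42849) = √49097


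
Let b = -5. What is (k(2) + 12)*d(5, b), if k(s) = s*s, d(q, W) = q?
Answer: 80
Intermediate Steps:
k(s) = s²
(k(2) + 12)*d(5, b) = (2² + 12)*5 = (4 + 12)*5 = 16*5 = 80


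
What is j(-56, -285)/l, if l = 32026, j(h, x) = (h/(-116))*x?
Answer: -1995/464377 ≈ -0.0042961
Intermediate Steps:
j(h, x) = -h*x/116 (j(h, x) = (h*(-1/116))*x = (-h/116)*x = -h*x/116)
j(-56, -285)/l = -1/116*(-56)*(-285)/32026 = -3990/29*1/32026 = -1995/464377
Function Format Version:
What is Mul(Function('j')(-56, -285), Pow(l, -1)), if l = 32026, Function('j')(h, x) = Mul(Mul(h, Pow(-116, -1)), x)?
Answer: Rational(-1995, 464377) ≈ -0.0042961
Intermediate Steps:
Function('j')(h, x) = Mul(Rational(-1, 116), h, x) (Function('j')(h, x) = Mul(Mul(h, Rational(-1, 116)), x) = Mul(Mul(Rational(-1, 116), h), x) = Mul(Rational(-1, 116), h, x))
Mul(Function('j')(-56, -285), Pow(l, -1)) = Mul(Mul(Rational(-1, 116), -56, -285), Pow(32026, -1)) = Mul(Rational(-3990, 29), Rational(1, 32026)) = Rational(-1995, 464377)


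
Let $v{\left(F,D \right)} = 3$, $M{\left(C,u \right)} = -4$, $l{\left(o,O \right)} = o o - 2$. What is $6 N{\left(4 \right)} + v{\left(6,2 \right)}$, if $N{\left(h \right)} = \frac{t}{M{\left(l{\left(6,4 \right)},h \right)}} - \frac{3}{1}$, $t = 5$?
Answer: $- \frac{45}{2} \approx -22.5$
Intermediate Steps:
$l{\left(o,O \right)} = -2 + o^{2}$ ($l{\left(o,O \right)} = o^{2} - 2 = -2 + o^{2}$)
$N{\left(h \right)} = - \frac{17}{4}$ ($N{\left(h \right)} = \frac{5}{-4} - \frac{3}{1} = 5 \left(- \frac{1}{4}\right) - 3 = - \frac{5}{4} - 3 = - \frac{17}{4}$)
$6 N{\left(4 \right)} + v{\left(6,2 \right)} = 6 \left(- \frac{17}{4}\right) + 3 = - \frac{51}{2} + 3 = - \frac{45}{2}$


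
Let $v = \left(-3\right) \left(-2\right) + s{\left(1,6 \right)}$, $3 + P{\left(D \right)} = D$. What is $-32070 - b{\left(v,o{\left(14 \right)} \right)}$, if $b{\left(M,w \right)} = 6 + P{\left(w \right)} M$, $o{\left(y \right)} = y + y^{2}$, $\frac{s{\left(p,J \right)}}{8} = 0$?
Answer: $-33318$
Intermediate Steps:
$s{\left(p,J \right)} = 0$ ($s{\left(p,J \right)} = 8 \cdot 0 = 0$)
$P{\left(D \right)} = -3 + D$
$v = 6$ ($v = \left(-3\right) \left(-2\right) + 0 = 6 + 0 = 6$)
$b{\left(M,w \right)} = 6 + M \left(-3 + w\right)$ ($b{\left(M,w \right)} = 6 + \left(-3 + w\right) M = 6 + M \left(-3 + w\right)$)
$-32070 - b{\left(v,o{\left(14 \right)} \right)} = -32070 - \left(6 + 6 \left(-3 + 14 \left(1 + 14\right)\right)\right) = -32070 - \left(6 + 6 \left(-3 + 14 \cdot 15\right)\right) = -32070 - \left(6 + 6 \left(-3 + 210\right)\right) = -32070 - \left(6 + 6 \cdot 207\right) = -32070 - \left(6 + 1242\right) = -32070 - 1248 = -33318$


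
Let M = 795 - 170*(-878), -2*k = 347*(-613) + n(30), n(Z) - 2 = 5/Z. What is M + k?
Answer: 3076913/12 ≈ 2.5641e+5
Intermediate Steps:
n(Z) = 2 + 5/Z
k = 1276253/12 (k = -(347*(-613) + (2 + 5/30))/2 = -(-212711 + (2 + 5*(1/30)))/2 = -(-212711 + (2 + ⅙))/2 = -(-212711 + 13/6)/2 = -½*(-1276253/6) = 1276253/12 ≈ 1.0635e+5)
M = 150055 (M = 795 + 149260 = 150055)
M + k = 150055 + 1276253/12 = 3076913/12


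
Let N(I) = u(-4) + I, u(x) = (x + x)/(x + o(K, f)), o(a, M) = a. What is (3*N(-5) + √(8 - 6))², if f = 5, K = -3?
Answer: 6659/49 - 162*√2/7 ≈ 103.17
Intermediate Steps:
u(x) = 2*x/(-3 + x) (u(x) = (x + x)/(x - 3) = (2*x)/(-3 + x) = 2*x/(-3 + x))
N(I) = 8/7 + I (N(I) = 2*(-4)/(-3 - 4) + I = 2*(-4)/(-7) + I = 2*(-4)*(-⅐) + I = 8/7 + I)
(3*N(-5) + √(8 - 6))² = (3*(8/7 - 5) + √(8 - 6))² = (3*(-27/7) + √2)² = (-81/7 + √2)²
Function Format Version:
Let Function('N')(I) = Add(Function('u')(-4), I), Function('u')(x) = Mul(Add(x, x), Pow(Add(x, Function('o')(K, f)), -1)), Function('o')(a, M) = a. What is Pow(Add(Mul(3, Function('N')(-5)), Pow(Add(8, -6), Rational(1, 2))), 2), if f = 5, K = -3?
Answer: Add(Rational(6659, 49), Mul(Rational(-162, 7), Pow(2, Rational(1, 2)))) ≈ 103.17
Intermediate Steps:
Function('u')(x) = Mul(2, x, Pow(Add(-3, x), -1)) (Function('u')(x) = Mul(Add(x, x), Pow(Add(x, -3), -1)) = Mul(Mul(2, x), Pow(Add(-3, x), -1)) = Mul(2, x, Pow(Add(-3, x), -1)))
Function('N')(I) = Add(Rational(8, 7), I) (Function('N')(I) = Add(Mul(2, -4, Pow(Add(-3, -4), -1)), I) = Add(Mul(2, -4, Pow(-7, -1)), I) = Add(Mul(2, -4, Rational(-1, 7)), I) = Add(Rational(8, 7), I))
Pow(Add(Mul(3, Function('N')(-5)), Pow(Add(8, -6), Rational(1, 2))), 2) = Pow(Add(Mul(3, Add(Rational(8, 7), -5)), Pow(Add(8, -6), Rational(1, 2))), 2) = Pow(Add(Mul(3, Rational(-27, 7)), Pow(2, Rational(1, 2))), 2) = Pow(Add(Rational(-81, 7), Pow(2, Rational(1, 2))), 2)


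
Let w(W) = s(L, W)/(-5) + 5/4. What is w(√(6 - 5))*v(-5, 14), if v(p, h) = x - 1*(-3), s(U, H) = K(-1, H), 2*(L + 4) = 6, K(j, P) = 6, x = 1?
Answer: ⅕ ≈ 0.20000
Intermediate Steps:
L = -1 (L = -4 + (½)*6 = -4 + 3 = -1)
s(U, H) = 6
v(p, h) = 4 (v(p, h) = 1 - 1*(-3) = 1 + 3 = 4)
w(W) = 1/20 (w(W) = 6/(-5) + 5/4 = 6*(-⅕) + 5*(¼) = -6/5 + 5/4 = 1/20)
w(√(6 - 5))*v(-5, 14) = (1/20)*4 = ⅕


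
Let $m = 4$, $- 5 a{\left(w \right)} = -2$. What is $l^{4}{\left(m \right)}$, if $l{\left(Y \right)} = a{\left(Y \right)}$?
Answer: $\frac{16}{625} \approx 0.0256$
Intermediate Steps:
$a{\left(w \right)} = \frac{2}{5}$ ($a{\left(w \right)} = \left(- \frac{1}{5}\right) \left(-2\right) = \frac{2}{5}$)
$l{\left(Y \right)} = \frac{2}{5}$
$l^{4}{\left(m \right)} = \left(\frac{2}{5}\right)^{4} = \frac{16}{625}$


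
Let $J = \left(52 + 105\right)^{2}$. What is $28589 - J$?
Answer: $3940$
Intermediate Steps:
$J = 24649$ ($J = 157^{2} = 24649$)
$28589 - J = 28589 - 24649 = 3940$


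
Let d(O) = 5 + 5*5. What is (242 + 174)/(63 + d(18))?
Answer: 416/93 ≈ 4.4731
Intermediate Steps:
d(O) = 30 (d(O) = 5 + 25 = 30)
(242 + 174)/(63 + d(18)) = (242 + 174)/(63 + 30) = 416/93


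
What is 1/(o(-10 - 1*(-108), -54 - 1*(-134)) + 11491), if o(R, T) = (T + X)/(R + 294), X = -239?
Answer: 392/4504313 ≈ 8.7028e-5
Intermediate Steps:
o(R, T) = (-239 + T)/(294 + R) (o(R, T) = (T - 239)/(R + 294) = (-239 + T)/(294 + R))
1/(o(-10 - 1*(-108), -54 - 1*(-134)) + 11491) = 1/((-239 + (-54 - 1*(-134)))/(294 + (-10 - 1*(-108))) + 11491) = 1/((-239 + (-54 + 134))/(294 + (-10 + 108)) + 11491) = 1/((-239 + 80)/(294 + 98) + 11491) = 1/(-159/392 + 11491) = 1/(4504313/392) = 392/4504313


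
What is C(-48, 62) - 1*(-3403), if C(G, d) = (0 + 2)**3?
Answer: 3411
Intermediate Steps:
C(G, d) = 8 (C(G, d) = 2**3 = 8)
C(-48, 62) - 1*(-3403) = 8 - 1*(-3403) = 8 + 3403 = 3411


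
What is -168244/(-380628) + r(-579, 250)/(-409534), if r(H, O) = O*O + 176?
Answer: 58048193/200876427 ≈ 0.28897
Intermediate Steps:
r(H, O) = 176 + O**2 (r(H, O) = O**2 + 176 = 176 + O**2)
-168244/(-380628) + r(-579, 250)/(-409534) = -168244/(-380628) + (176 + 250**2)/(-409534) = -168244*(-1/380628) + (176 + 62500)*(-1/409534) = 42061/95157 + 62676*(-1/409534) = 42061/95157 - 31338/204767 = 58048193/200876427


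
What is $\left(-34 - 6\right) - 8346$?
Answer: $-8386$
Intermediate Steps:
$\left(-34 - 6\right) - 8346 = -40 - 8346 = -8386$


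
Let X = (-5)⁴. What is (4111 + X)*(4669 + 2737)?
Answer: 35074816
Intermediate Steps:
X = 625
(4111 + X)*(4669 + 2737) = (4111 + 625)*(4669 + 2737) = 4736*7406 = 35074816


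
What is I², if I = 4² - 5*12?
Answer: 1936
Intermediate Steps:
I = -44 (I = 16 - 60 = -44)
I² = (-44)² = 1936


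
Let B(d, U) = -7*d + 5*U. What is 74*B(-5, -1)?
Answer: 2220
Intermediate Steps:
74*B(-5, -1) = 74*(-7*(-5) + 5*(-1)) = 74*(35 - 5) = 74*30 = 2220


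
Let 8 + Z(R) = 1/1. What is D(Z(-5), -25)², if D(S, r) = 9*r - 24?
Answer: 62001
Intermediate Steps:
Z(R) = -7 (Z(R) = -8 + 1/1 = -8 + 1 = -7)
D(S, r) = -24 + 9*r
D(Z(-5), -25)² = (-24 + 9*(-25))² = (-24 - 225)² = (-249)² = 62001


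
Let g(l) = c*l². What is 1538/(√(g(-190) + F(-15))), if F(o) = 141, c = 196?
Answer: 1538*√7075741/7075741 ≈ 0.57819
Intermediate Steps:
g(l) = 196*l²
1538/(√(g(-190) + F(-15))) = 1538/(√(196*(-190)² + 141)) = 1538/(√(196*36100 + 141)) = 1538/(√(7075600 + 141)) = 1538/(√7075741) = 1538*(√7075741/7075741) = 1538*√7075741/7075741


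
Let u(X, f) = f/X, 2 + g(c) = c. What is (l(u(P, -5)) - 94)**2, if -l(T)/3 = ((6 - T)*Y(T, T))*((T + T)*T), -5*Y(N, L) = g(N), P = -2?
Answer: 418609/64 ≈ 6540.8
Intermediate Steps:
g(c) = -2 + c
Y(N, L) = 2/5 - N/5 (Y(N, L) = -(-2 + N)/5 = 2/5 - N/5)
l(T) = -6*T**2*(6 - T)*(2/5 - T/5) (l(T) = -3*(6 - T)*(2/5 - T/5)*(T + T)*T = -3*(6 - T)*(2/5 - T/5)*(2*T)*T = -3*(6 - T)*(2/5 - T/5)*2*T**2 = -6*T**2*(6 - T)*(2/5 - T/5))
(l(u(P, -5)) - 94)**2 = (6*(-5/(-2))**2*(-6 - 5/(-2))*(2 - (-5)/(-2))/5 - 94)**2 = (6*(-5*(-1/2))**2*(-6 - 5*(-1/2))*(2 - (-5)*(-1)/2)/5 - 94)**2 = (6*(5/2)**2*(-6 + 5/2)*(2 - 1*5/2)/5 - 94)**2 = ((6/5)*(25/4)*(-7/2)*(2 - 5/2) - 94)**2 = ((6/5)*(25/4)*(-7/2)*(-1/2) - 94)**2 = (105/8 - 94)**2 = (-647/8)**2 = 418609/64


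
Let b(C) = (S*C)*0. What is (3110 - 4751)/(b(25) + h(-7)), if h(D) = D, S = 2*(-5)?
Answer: 1641/7 ≈ 234.43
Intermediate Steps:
S = -10
b(C) = 0 (b(C) = -10*C*0 = 0)
(3110 - 4751)/(b(25) + h(-7)) = (3110 - 4751)/(0 - 7) = -1641/(-7) = -1641*(-1/7) = 1641/7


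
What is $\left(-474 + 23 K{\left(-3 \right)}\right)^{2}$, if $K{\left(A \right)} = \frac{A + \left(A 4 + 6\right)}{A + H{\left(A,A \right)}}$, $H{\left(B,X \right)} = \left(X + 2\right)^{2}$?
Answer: $\frac{549081}{4} \approx 1.3727 \cdot 10^{5}$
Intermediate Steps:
$H{\left(B,X \right)} = \left(2 + X\right)^{2}$
$K{\left(A \right)} = \frac{6 + 5 A}{A + \left(2 + A\right)^{2}}$ ($K{\left(A \right)} = \frac{A + \left(A 4 + 6\right)}{A + \left(2 + A\right)^{2}} = \frac{A + \left(4 A + 6\right)}{A + \left(2 + A\right)^{2}} = \frac{A + \left(6 + 4 A\right)}{A + \left(2 + A\right)^{2}} = \frac{6 + 5 A}{A + \left(2 + A\right)^{2}}$)
$\left(-474 + 23 K{\left(-3 \right)}\right)^{2} = \left(-474 + 23 \frac{6 + 5 \left(-3\right)}{-3 + \left(2 - 3\right)^{2}}\right)^{2} = \left(-474 + 23 \frac{6 - 15}{-3 + \left(-1\right)^{2}}\right)^{2} = \left(-474 + 23 \frac{1}{-3 + 1} \left(-9\right)\right)^{2} = \left(-474 + 23 \frac{1}{-2} \left(-9\right)\right)^{2} = \left(-474 + 23 \left(\left(- \frac{1}{2}\right) \left(-9\right)\right)\right)^{2} = \left(-474 + 23 \cdot \frac{9}{2}\right)^{2} = \left(-474 + \frac{207}{2}\right)^{2} = \left(- \frac{741}{2}\right)^{2} = \frac{549081}{4}$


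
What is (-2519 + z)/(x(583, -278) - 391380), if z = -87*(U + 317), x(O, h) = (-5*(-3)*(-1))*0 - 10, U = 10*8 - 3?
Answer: 36797/391390 ≈ 0.094016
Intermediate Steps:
U = 77 (U = 80 - 3 = 77)
x(O, h) = -10 (x(O, h) = (15*(-1))*0 - 10 = -15*0 - 10 = 0 - 10 = -10)
z = -34278 (z = -87*(77 + 317) = -87*394 = -34278)
(-2519 + z)/(x(583, -278) - 391380) = (-2519 - 34278)/(-10 - 391380) = -36797/(-391390) = -36797*(-1/391390) = 36797/391390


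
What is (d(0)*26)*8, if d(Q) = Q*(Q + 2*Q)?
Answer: 0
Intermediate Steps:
d(Q) = 3*Q² (d(Q) = Q*(3*Q) = 3*Q²)
(d(0)*26)*8 = ((3*0²)*26)*8 = ((3*0)*26)*8 = (0*26)*8 = 0*8 = 0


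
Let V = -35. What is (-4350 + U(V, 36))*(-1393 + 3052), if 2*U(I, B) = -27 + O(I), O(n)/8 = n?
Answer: -14942613/2 ≈ -7.4713e+6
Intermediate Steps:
O(n) = 8*n
U(I, B) = -27/2 + 4*I (U(I, B) = (-27 + 8*I)/2 = -27/2 + 4*I)
(-4350 + U(V, 36))*(-1393 + 3052) = (-4350 + (-27/2 + 4*(-35)))*(-1393 + 3052) = (-4350 + (-27/2 - 140))*1659 = (-4350 - 307/2)*1659 = -9007/2*1659 = -14942613/2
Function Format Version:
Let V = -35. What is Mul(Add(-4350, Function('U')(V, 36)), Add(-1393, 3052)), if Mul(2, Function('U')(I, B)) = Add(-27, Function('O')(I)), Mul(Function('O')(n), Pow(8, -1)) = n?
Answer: Rational(-14942613, 2) ≈ -7.4713e+6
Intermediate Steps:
Function('O')(n) = Mul(8, n)
Function('U')(I, B) = Add(Rational(-27, 2), Mul(4, I)) (Function('U')(I, B) = Mul(Rational(1, 2), Add(-27, Mul(8, I))) = Add(Rational(-27, 2), Mul(4, I)))
Mul(Add(-4350, Function('U')(V, 36)), Add(-1393, 3052)) = Mul(Add(-4350, Add(Rational(-27, 2), Mul(4, -35))), Add(-1393, 3052)) = Mul(Add(-4350, Add(Rational(-27, 2), -140)), 1659) = Mul(Add(-4350, Rational(-307, 2)), 1659) = Mul(Rational(-9007, 2), 1659) = Rational(-14942613, 2)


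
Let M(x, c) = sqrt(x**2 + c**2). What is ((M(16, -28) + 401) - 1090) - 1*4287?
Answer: -4976 + 4*sqrt(65) ≈ -4943.8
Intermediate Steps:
M(x, c) = sqrt(c**2 + x**2)
((M(16, -28) + 401) - 1090) - 1*4287 = ((sqrt((-28)**2 + 16**2) + 401) - 1090) - 1*4287 = ((sqrt(784 + 256) + 401) - 1090) - 4287 = ((sqrt(1040) + 401) - 1090) - 4287 = ((4*sqrt(65) + 401) - 1090) - 4287 = ((401 + 4*sqrt(65)) - 1090) - 4287 = (-689 + 4*sqrt(65)) - 4287 = -4976 + 4*sqrt(65)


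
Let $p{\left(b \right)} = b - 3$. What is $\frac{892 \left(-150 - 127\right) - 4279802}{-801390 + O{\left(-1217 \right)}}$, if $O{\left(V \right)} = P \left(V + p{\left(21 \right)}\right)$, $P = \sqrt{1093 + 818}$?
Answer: $\frac{1209267057180}{213159558863} - \frac{12664718066 \sqrt{39}}{213159558863} \approx 5.302$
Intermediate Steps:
$p{\left(b \right)} = -3 + b$
$P = 7 \sqrt{39}$ ($P = \sqrt{1911} = 7 \sqrt{39} \approx 43.715$)
$O{\left(V \right)} = 7 \sqrt{39} \left(18 + V\right)$ ($O{\left(V \right)} = 7 \sqrt{39} \left(V + \left(-3 + 21\right)\right) = 7 \sqrt{39} \left(V + 18\right) = 7 \sqrt{39} \left(18 + V\right)$)
$\frac{892 \left(-150 - 127\right) - 4279802}{-801390 + O{\left(-1217 \right)}} = \frac{892 \left(-150 - 127\right) - 4279802}{-801390 + 7 \sqrt{39} \left(18 - 1217\right)} = \frac{892 \left(-277\right) - 4279802}{-801390 + 7 \sqrt{39} \left(-1199\right)} = \frac{-247084 - 4279802}{-801390 - 8393 \sqrt{39}} = - \frac{4526886}{-801390 - 8393 \sqrt{39}}$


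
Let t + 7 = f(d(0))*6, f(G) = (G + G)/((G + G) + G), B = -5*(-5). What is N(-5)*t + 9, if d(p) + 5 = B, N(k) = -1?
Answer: 12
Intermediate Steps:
B = 25
d(p) = 20 (d(p) = -5 + 25 = 20)
f(G) = 2/3 (f(G) = (2*G)/(2*G + G) = (2*G)/((3*G)) = (2*G)*(1/(3*G)) = 2/3)
t = -3 (t = -7 + (2/3)*6 = -7 + 4 = -3)
N(-5)*t + 9 = -1*(-3) + 9 = 3 + 9 = 12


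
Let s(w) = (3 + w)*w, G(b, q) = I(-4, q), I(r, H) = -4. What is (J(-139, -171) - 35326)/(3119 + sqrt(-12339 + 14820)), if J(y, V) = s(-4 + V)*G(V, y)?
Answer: -242854697/4862840 + 77863*sqrt(2481)/4862840 ≈ -49.143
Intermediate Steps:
G(b, q) = -4
s(w) = w*(3 + w)
J(y, V) = -4*(-1 + V)*(-4 + V) (J(y, V) = ((-4 + V)*(3 + (-4 + V)))*(-4) = ((-4 + V)*(-1 + V))*(-4) = ((-1 + V)*(-4 + V))*(-4) = -4*(-1 + V)*(-4 + V))
(J(-139, -171) - 35326)/(3119 + sqrt(-12339 + 14820)) = (-4*(-1 - 171)*(-4 - 171) - 35326)/(3119 + sqrt(-12339 + 14820)) = (-4*(-172)*(-175) - 35326)/(3119 + sqrt(2481)) = (-120400 - 35326)/(3119 + sqrt(2481)) = -155726/(3119 + sqrt(2481))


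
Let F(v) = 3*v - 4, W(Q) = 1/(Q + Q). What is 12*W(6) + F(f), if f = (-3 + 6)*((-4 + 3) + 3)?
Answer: 15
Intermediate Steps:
W(Q) = 1/(2*Q)
f = 6 (f = 3*(-1 + 3) = 3*2 = 6)
F(v) = -4 + 3*v
12*W(6) + F(f) = 12*((½)/6) + (-4 + 3*6) = 12*((½)*(⅙)) + (-4 + 18) = 12*(1/12) + 14 = 1 + 14 = 15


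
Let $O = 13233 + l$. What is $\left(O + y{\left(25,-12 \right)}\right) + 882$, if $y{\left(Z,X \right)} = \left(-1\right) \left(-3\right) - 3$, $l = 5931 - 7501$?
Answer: $12545$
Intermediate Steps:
$l = -1570$
$y{\left(Z,X \right)} = 0$ ($y{\left(Z,X \right)} = 3 - 3 = 0$)
$O = 11663$ ($O = 13233 - 1570 = 11663$)
$\left(O + y{\left(25,-12 \right)}\right) + 882 = \left(11663 + 0\right) + 882 = 11663 + 882 = 12545$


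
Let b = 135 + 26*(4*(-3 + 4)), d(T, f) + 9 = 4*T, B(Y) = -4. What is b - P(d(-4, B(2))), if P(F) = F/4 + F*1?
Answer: 1081/4 ≈ 270.25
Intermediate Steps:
d(T, f) = -9 + 4*T
P(F) = 5*F/4 (P(F) = F*(¼) + F = F/4 + F = 5*F/4)
b = 239 (b = 135 + 26*(4*1) = 135 + 26*4 = 135 + 104 = 239)
b - P(d(-4, B(2))) = 239 - 5*(-9 + 4*(-4))/4 = 239 - 5*(-9 - 16)/4 = 239 - 5*(-25)/4 = 239 - 1*(-125/4) = 239 + 125/4 = 1081/4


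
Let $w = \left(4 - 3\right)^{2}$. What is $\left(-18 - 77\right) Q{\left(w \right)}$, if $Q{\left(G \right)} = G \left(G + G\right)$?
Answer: $-190$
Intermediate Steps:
$w = 1$ ($w = 1^{2} = 1$)
$Q{\left(G \right)} = 2 G^{2}$ ($Q{\left(G \right)} = G 2 G = 2 G^{2}$)
$\left(-18 - 77\right) Q{\left(w \right)} = \left(-18 - 77\right) 2 \cdot 1^{2} = - 95 \cdot 2 \cdot 1 = \left(-95\right) 2 = -190$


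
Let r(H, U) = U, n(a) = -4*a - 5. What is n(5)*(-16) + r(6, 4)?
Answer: 404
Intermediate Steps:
n(a) = -5 - 4*a
n(5)*(-16) + r(6, 4) = (-5 - 4*5)*(-16) + 4 = (-5 - 20)*(-16) + 4 = -25*(-16) + 4 = 400 + 4 = 404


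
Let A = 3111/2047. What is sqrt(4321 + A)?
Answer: sqrt(18112261306)/2047 ≈ 65.746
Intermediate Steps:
A = 3111/2047 (A = 3111*(1/2047) = 3111/2047 ≈ 1.5198)
sqrt(4321 + A) = sqrt(4321 + 3111/2047) = sqrt(8848198/2047) = sqrt(18112261306)/2047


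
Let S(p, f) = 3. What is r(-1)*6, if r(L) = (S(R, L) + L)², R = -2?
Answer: 24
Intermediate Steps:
r(L) = (3 + L)²
r(-1)*6 = (3 - 1)²*6 = 2²*6 = 4*6 = 24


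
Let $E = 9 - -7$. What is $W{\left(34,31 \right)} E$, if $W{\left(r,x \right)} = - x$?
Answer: $-496$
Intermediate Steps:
$E = 16$ ($E = 9 + 7 = 16$)
$W{\left(34,31 \right)} E = \left(-1\right) 31 \cdot 16 = \left(-31\right) 16 = -496$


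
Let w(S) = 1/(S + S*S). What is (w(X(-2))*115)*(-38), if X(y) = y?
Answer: -2185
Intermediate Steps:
w(S) = 1/(S + S²)
(w(X(-2))*115)*(-38) = ((1/((-2)*(1 - 2)))*115)*(-38) = (-½/(-1)*115)*(-38) = (-½*(-1)*115)*(-38) = ((½)*115)*(-38) = (115/2)*(-38) = -2185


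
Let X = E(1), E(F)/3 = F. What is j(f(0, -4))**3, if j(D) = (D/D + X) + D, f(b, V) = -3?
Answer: 1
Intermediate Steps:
E(F) = 3*F
X = 3 (X = 3*1 = 3)
j(D) = 4 + D (j(D) = (D/D + 3) + D = (1 + 3) + D = 4 + D)
j(f(0, -4))**3 = (4 - 3)**3 = 1**3 = 1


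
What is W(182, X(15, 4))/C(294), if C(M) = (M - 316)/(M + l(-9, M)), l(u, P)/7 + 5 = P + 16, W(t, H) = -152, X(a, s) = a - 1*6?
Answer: 184604/11 ≈ 16782.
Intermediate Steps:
X(a, s) = -6 + a (X(a, s) = a - 6 = -6 + a)
l(u, P) = 77 + 7*P (l(u, P) = -35 + 7*(P + 16) = -35 + 7*(16 + P) = -35 + (112 + 7*P) = 77 + 7*P)
C(M) = (-316 + M)/(77 + 8*M) (C(M) = (M - 316)/(M + (77 + 7*M)) = (-316 + M)/(77 + 8*M))
W(182, X(15, 4))/C(294) = -152*(77 + 8*294)/(-316 + 294) = -152/(-22/(77 + 2352)) = -152/(-22/2429) = -152*(-2429/22) = 184604/11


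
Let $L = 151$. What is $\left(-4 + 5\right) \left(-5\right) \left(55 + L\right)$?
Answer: $-1030$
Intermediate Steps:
$\left(-4 + 5\right) \left(-5\right) \left(55 + L\right) = \left(-4 + 5\right) \left(-5\right) \left(55 + 151\right) = 1 \left(-5\right) 206 = \left(-5\right) 206 = -1030$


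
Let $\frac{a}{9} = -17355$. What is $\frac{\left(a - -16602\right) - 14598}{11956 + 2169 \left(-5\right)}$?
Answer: $- \frac{154191}{1111} \approx -138.79$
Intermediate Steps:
$a = -156195$ ($a = 9 \left(-17355\right) = -156195$)
$\frac{\left(a - -16602\right) - 14598}{11956 + 2169 \left(-5\right)} = \frac{\left(-156195 - -16602\right) - 14598}{11956 + 2169 \left(-5\right)} = \frac{\left(-156195 + 16602\right) - 14598}{11956 - 10845} = \frac{-139593 - 14598}{1111} = \left(-154191\right) \frac{1}{1111} = - \frac{154191}{1111}$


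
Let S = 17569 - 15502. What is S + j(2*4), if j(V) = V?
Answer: 2075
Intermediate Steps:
S = 2067
S + j(2*4) = 2067 + 2*4 = 2067 + 8 = 2075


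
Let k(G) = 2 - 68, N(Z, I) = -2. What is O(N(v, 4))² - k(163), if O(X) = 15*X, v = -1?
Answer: 966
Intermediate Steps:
k(G) = -66
O(N(v, 4))² - k(163) = (15*(-2))² - 1*(-66) = (-30)² + 66 = 900 + 66 = 966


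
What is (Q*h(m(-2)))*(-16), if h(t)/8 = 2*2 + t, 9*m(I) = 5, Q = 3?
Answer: -5248/3 ≈ -1749.3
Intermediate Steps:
m(I) = 5/9 (m(I) = (⅑)*5 = 5/9)
h(t) = 32 + 8*t (h(t) = 8*(2*2 + t) = 8*(4 + t) = 32 + 8*t)
(Q*h(m(-2)))*(-16) = (3*(32 + 8*(5/9)))*(-16) = (3*(32 + 40/9))*(-16) = (3*(328/9))*(-16) = (328/3)*(-16) = -5248/3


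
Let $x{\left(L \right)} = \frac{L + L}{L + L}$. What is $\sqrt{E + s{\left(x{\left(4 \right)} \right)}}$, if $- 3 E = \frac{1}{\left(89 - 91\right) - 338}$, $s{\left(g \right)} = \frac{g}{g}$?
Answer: $\frac{\sqrt{260355}}{510} \approx 1.0005$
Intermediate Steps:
$x{\left(L \right)} = 1$ ($x{\left(L \right)} = \frac{2 L}{2 L} = 2 L \frac{1}{2 L} = 1$)
$s{\left(g \right)} = 1$
$E = \frac{1}{1020}$ ($E = - \frac{1}{3 \left(\left(89 - 91\right) - 338\right)} = - \frac{1}{3 \left(-2 - 338\right)} = - \frac{1}{3 \left(-340\right)} = \left(- \frac{1}{3}\right) \left(- \frac{1}{340}\right) = \frac{1}{1020} \approx 0.00098039$)
$\sqrt{E + s{\left(x{\left(4 \right)} \right)}} = \sqrt{\frac{1}{1020} + 1} = \sqrt{\frac{1021}{1020}} = \frac{\sqrt{260355}}{510}$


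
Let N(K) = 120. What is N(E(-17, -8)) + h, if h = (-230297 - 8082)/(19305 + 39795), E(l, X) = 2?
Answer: 6853621/59100 ≈ 115.97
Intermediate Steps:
h = -238379/59100 ≈ -4.0335
N(E(-17, -8)) + h = 120 - 238379/59100 = 6853621/59100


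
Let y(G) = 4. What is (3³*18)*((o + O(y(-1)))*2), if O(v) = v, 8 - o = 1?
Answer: 10692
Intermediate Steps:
o = 7 (o = 8 - 1*1 = 8 - 1 = 7)
(3³*18)*((o + O(y(-1)))*2) = (3³*18)*((7 + 4)*2) = (27*18)*(11*2) = 486*22 = 10692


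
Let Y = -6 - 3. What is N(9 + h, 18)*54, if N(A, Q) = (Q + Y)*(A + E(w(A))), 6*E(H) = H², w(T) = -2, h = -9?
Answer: 324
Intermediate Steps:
Y = -9
E(H) = H²/6
N(A, Q) = (-9 + Q)*(⅔ + A) (N(A, Q) = (Q - 9)*(A + (⅙)*(-2)²) = (-9 + Q)*(A + (⅙)*4) = (-9 + Q)*(A + ⅔) = (-9 + Q)*(⅔ + A))
N(9 + h, 18)*54 = (-6 - 9*(9 - 9) + (⅔)*18 + (9 - 9)*18)*54 = (-6 - 9*0 + 12 + 0*18)*54 = (-6 + 0 + 12 + 0)*54 = 6*54 = 324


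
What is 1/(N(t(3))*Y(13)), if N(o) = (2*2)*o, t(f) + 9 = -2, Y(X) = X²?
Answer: -1/7436 ≈ -0.00013448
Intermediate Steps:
t(f) = -11 (t(f) = -9 - 2 = -11)
N(o) = 4*o
1/(N(t(3))*Y(13)) = 1/((4*(-11))*13²) = 1/(-44*169) = 1/(-7436) = -1/7436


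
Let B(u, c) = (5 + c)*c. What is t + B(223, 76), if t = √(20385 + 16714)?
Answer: 6156 + √37099 ≈ 6348.6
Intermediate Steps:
B(u, c) = c*(5 + c)
t = √37099 ≈ 192.61
t + B(223, 76) = √37099 + 76*(5 + 76) = √37099 + 76*81 = √37099 + 6156 = 6156 + √37099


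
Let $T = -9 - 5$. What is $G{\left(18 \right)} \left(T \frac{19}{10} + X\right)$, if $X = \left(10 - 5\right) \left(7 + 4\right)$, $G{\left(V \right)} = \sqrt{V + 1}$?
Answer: $\frac{142 \sqrt{19}}{5} \approx 123.79$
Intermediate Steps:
$T = -14$
$G{\left(V \right)} = \sqrt{1 + V}$
$X = 55$ ($X = \left(10 - 5\right) 11 = 5 \cdot 11 = 55$)
$G{\left(18 \right)} \left(T \frac{19}{10} + X\right) = \sqrt{1 + 18} \left(- 14 \cdot \frac{19}{10} + 55\right) = \sqrt{19} \left(- 14 \cdot 19 \cdot \frac{1}{10} + 55\right) = \sqrt{19} \left(\left(-14\right) \frac{19}{10} + 55\right) = \sqrt{19} \left(- \frac{133}{5} + 55\right) = \sqrt{19} \cdot \frac{142}{5} = \frac{142 \sqrt{19}}{5}$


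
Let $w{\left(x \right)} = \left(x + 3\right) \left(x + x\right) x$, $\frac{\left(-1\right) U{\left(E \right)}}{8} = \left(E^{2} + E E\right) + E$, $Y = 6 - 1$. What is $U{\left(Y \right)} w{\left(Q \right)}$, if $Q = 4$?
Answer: $-98560$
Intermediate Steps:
$Y = 5$ ($Y = 6 - 1 = 5$)
$U{\left(E \right)} = - 16 E^{2} - 8 E$ ($U{\left(E \right)} = - 8 \left(\left(E^{2} + E E\right) + E\right) = - 8 \left(\left(E^{2} + E^{2}\right) + E\right) = - 8 \left(2 E^{2} + E\right) = - 8 \left(E + 2 E^{2}\right) = - 16 E^{2} - 8 E$)
$w{\left(x \right)} = 2 x^{2} \left(3 + x\right)$ ($w{\left(x \right)} = \left(3 + x\right) 2 x x = 2 x \left(3 + x\right) x = 2 x^{2} \left(3 + x\right)$)
$U{\left(Y \right)} w{\left(Q \right)} = \left(-8\right) 5 \left(1 + 2 \cdot 5\right) 2 \cdot 4^{2} \left(3 + 4\right) = \left(-8\right) 5 \left(1 + 10\right) 2 \cdot 16 \cdot 7 = \left(-8\right) 5 \cdot 11 \cdot 224 = \left(-440\right) 224 = -98560$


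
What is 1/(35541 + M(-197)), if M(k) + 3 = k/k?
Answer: 1/35539 ≈ 2.8138e-5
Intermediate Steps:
M(k) = -2 (M(k) = -3 + k/k = -3 + 1 = -2)
1/(35541 + M(-197)) = 1/(35541 - 2) = 1/35539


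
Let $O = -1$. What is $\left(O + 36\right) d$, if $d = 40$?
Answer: $1400$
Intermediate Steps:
$\left(O + 36\right) d = \left(-1 + 36\right) 40 = 35 \cdot 40 = 1400$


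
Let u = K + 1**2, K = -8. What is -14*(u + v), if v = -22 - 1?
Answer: 420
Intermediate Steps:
v = -23
u = -7 (u = -8 + 1**2 = -8 + 1 = -7)
-14*(u + v) = -14*(-7 - 23) = -14*(-30) = 420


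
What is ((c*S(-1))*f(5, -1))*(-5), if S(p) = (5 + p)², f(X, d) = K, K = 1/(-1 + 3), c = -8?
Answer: 320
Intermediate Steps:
K = ½ (K = 1/2 = ½ ≈ 0.50000)
f(X, d) = ½
((c*S(-1))*f(5, -1))*(-5) = (-8*(5 - 1)²*(½))*(-5) = (-8*4²*(½))*(-5) = (-8*16*(½))*(-5) = -128*½*(-5) = -64*(-5) = 320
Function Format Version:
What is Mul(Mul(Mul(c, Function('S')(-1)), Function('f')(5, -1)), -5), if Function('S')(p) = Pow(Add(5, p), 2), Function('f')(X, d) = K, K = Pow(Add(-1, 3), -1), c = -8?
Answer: 320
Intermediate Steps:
K = Rational(1, 2) (K = Pow(2, -1) = Rational(1, 2) ≈ 0.50000)
Function('f')(X, d) = Rational(1, 2)
Mul(Mul(Mul(c, Function('S')(-1)), Function('f')(5, -1)), -5) = Mul(Mul(Mul(-8, Pow(Add(5, -1), 2)), Rational(1, 2)), -5) = Mul(Mul(Mul(-8, Pow(4, 2)), Rational(1, 2)), -5) = Mul(Mul(Mul(-8, 16), Rational(1, 2)), -5) = Mul(Mul(-128, Rational(1, 2)), -5) = Mul(-64, -5) = 320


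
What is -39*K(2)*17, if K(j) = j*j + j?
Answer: -3978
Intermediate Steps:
K(j) = j + j**2 (K(j) = j**2 + j = j + j**2)
-39*K(2)*17 = -78*(1 + 2)*17 = -78*3*17 = -39*6*17 = -234*17 = -3978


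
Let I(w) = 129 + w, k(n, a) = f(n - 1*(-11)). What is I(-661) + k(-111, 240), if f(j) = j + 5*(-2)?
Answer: -642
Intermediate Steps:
f(j) = -10 + j (f(j) = j - 10 = -10 + j)
k(n, a) = 1 + n (k(n, a) = -10 + (n - 1*(-11)) = -10 + (n + 11) = -10 + (11 + n) = 1 + n)
I(-661) + k(-111, 240) = (129 - 661) + (1 - 111) = -532 - 110 = -642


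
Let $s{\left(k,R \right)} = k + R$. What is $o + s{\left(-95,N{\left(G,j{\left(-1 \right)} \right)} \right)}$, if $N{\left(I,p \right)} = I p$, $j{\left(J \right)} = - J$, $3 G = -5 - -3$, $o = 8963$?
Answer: $\frac{26602}{3} \approx 8867.3$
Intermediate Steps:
$G = - \frac{2}{3}$ ($G = \frac{-5 - -3}{3} = \frac{-5 + 3}{3} = \frac{1}{3} \left(-2\right) = - \frac{2}{3} \approx -0.66667$)
$s{\left(k,R \right)} = R + k$
$o + s{\left(-95,N{\left(G,j{\left(-1 \right)} \right)} \right)} = 8963 - \left(95 + \frac{2 \left(\left(-1\right) \left(-1\right)\right)}{3}\right) = 8963 - \frac{287}{3} = \frac{26602}{3}$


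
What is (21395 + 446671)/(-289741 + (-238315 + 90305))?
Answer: -156022/145917 ≈ -1.0693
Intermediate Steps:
(21395 + 446671)/(-289741 + (-238315 + 90305)) = 468066/(-289741 - 148010) = 468066/(-437751) = 468066*(-1/437751) = -156022/145917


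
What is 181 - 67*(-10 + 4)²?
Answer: -2231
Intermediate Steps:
181 - 67*(-10 + 4)² = 181 - 67*(-6)² = 181 - 67*36 = 181 - 2412 = -2231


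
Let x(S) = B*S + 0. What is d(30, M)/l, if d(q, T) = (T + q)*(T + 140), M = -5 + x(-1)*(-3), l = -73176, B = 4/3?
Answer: -4031/73176 ≈ -0.055086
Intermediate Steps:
B = 4/3 (B = 4*(⅓) = 4/3 ≈ 1.3333)
x(S) = 4*S/3 (x(S) = 4*S/3 + 0 = 4*S/3)
M = -1 (M = -5 + ((4/3)*(-1))*(-3) = -5 - 4/3*(-3) = -5 + 4 = -1)
d(q, T) = (140 + T)*(T + q) (d(q, T) = (T + q)*(140 + T) = (140 + T)*(T + q))
d(30, M)/l = ((-1)² + 140*(-1) + 140*30 - 1*30)/(-73176) = (1 - 140 + 4200 - 30)*(-1/73176) = 4031*(-1/73176) = -4031/73176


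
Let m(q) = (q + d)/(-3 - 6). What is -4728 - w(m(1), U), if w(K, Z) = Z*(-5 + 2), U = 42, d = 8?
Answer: -4602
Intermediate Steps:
m(q) = -8/9 - q/9 (m(q) = (q + 8)/(-3 - 6) = (8 + q)/(-9) = (8 + q)*(-⅑) = -8/9 - q/9)
w(K, Z) = -3*Z (w(K, Z) = Z*(-3) = -3*Z)
-4728 - w(m(1), U) = -4728 - (-3)*42 = -4728 - 1*(-126) = -4728 + 126 = -4602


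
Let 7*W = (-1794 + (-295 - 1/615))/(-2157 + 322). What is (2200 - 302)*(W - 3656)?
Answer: -54814101567472/7899675 ≈ -6.9388e+6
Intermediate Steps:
W = 1284736/7899675 (W = ((-1794 + (-295 - 1/615))/(-2157 + 322))/7 = ((-1794 + (-295 - 1*1/615))/(-1835))/7 = ((-1794 + (-295 - 1/615))*(-1/1835))/7 = ((-1794 - 181426/615)*(-1/1835))/7 = (-1284736/615*(-1/1835))/7 = (⅐)*(1284736/1128525) = 1284736/7899675 ≈ 0.16263)
(2200 - 302)*(W - 3656) = (2200 - 302)*(1284736/7899675 - 3656) = 1898*(-28879927064/7899675) = -54814101567472/7899675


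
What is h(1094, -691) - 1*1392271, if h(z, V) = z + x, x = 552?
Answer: -1390625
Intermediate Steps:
h(z, V) = 552 + z (h(z, V) = z + 552 = 552 + z)
h(1094, -691) - 1*1392271 = (552 + 1094) - 1*1392271 = 1646 - 1392271 = -1390625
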